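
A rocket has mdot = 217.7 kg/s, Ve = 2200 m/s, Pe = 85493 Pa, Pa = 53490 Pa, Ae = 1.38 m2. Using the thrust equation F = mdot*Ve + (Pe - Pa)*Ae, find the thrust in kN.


F = 217.7 * 2200 + (85493 - 53490) * 1.38 = 523104.0 N = 523.1 kN

523.1 kN


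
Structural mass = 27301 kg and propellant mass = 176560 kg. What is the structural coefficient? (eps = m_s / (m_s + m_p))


eps = 27301 / (27301 + 176560) = 0.1339

0.1339


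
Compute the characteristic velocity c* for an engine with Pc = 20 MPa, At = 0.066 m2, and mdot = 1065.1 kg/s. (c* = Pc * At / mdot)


c* = 20e6 * 0.066 / 1065.1 = 1239 m/s

1239 m/s


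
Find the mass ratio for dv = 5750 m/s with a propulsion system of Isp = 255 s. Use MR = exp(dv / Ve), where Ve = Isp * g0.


Ve = 255 * 9.81 = 2501.55 m/s
MR = exp(5750 / 2501.55) = 9.96

9.96


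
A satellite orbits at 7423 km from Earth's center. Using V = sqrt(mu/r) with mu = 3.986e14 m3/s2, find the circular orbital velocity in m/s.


V = sqrt(3.986e14 / 7423000) = 7328 m/s

7328 m/s


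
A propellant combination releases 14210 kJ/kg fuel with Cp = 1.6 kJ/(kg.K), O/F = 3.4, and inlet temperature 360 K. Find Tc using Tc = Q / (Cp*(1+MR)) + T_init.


Tc = 14210 / (1.6 * (1 + 3.4)) + 360 = 2378 K

2378 K


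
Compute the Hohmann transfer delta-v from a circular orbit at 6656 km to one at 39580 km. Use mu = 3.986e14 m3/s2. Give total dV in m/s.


V1 = sqrt(mu/r1) = 7738.59 m/s
dV1 = V1*(sqrt(2*r2/(r1+r2)) - 1) = 2387.1 m/s
V2 = sqrt(mu/r2) = 3173.44 m/s
dV2 = V2*(1 - sqrt(2*r1/(r1+r2))) = 1470.65 m/s
Total dV = 3858 m/s

3858 m/s


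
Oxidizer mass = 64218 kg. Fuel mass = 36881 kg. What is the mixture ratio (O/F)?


MR = 64218 / 36881 = 1.74

1.74


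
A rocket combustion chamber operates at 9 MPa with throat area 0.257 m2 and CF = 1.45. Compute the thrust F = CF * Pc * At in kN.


F = 1.45 * 9e6 * 0.257 = 3.3538e+06 N = 3353.8 kN

3353.8 kN


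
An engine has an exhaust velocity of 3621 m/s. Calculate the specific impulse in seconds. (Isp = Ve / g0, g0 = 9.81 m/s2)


Isp = Ve / g0 = 3621 / 9.81 = 369.1 s

369.1 s


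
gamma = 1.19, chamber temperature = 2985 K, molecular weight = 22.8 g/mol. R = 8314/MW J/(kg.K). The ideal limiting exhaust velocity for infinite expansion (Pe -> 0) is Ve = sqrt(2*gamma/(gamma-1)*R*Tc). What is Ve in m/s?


R = 8314 / 22.8 = 364.65 J/(kg.K)
Ve = sqrt(2 * 1.19 / (1.19 - 1) * 364.65 * 2985) = 3693 m/s

3693 m/s


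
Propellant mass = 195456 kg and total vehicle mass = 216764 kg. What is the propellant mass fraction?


PMF = 195456 / 216764 = 0.902

0.902


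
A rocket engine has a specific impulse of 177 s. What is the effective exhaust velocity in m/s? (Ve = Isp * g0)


Ve = Isp * g0 = 177 * 9.81 = 1736.4 m/s

1736.4 m/s


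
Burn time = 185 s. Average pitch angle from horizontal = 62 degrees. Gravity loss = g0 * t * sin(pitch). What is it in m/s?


GL = 9.81 * 185 * sin(62 deg) = 1602 m/s

1602 m/s


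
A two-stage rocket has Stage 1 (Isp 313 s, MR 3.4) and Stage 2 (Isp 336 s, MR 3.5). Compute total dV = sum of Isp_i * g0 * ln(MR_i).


dV1 = 313 * 9.81 * ln(3.4) = 3757.6 m/s
dV2 = 336 * 9.81 * ln(3.5) = 4129.3 m/s
Total dV = 3757.6 + 4129.3 = 7886.9 m/s ~ 7887 m/s

7887 m/s


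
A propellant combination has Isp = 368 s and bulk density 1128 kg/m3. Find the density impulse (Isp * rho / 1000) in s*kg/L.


rho*Isp = 368 * 1128 / 1000 = 415 s*kg/L

415 s*kg/L


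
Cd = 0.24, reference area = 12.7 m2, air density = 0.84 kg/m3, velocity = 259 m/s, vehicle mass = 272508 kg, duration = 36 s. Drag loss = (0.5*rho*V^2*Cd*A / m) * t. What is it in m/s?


D = 0.5 * 0.84 * 259^2 * 0.24 * 12.7 = 85874.41 N
a = 85874.41 / 272508 = 0.3151 m/s2
dV = 0.3151 * 36 = 11.3 m/s

11.3 m/s


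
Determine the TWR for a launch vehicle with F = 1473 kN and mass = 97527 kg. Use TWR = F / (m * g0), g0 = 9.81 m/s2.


TWR = 1473000 / (97527 * 9.81) = 1.54

1.54


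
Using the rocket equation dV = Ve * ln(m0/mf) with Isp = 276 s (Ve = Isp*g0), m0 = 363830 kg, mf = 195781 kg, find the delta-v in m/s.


Ve = 276 * 9.81 = 2707.56 m/s
dV = 2707.56 * ln(363830/195781) = 1678 m/s

1678 m/s


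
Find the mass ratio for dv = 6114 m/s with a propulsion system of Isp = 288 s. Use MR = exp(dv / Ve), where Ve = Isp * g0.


Ve = 288 * 9.81 = 2825.28 m/s
MR = exp(6114 / 2825.28) = 8.706

8.706


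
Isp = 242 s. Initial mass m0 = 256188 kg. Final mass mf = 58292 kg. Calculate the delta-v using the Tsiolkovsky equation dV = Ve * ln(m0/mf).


Ve = 242 * 9.81 = 2374.02 m/s
dV = 2374.02 * ln(256188/58292) = 3515 m/s

3515 m/s


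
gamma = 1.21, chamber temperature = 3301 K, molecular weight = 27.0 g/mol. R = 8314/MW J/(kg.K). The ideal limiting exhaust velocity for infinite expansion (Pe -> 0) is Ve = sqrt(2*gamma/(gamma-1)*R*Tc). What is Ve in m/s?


R = 8314 / 27.0 = 307.93 J/(kg.K)
Ve = sqrt(2 * 1.21 / (1.21 - 1) * 307.93 * 3301) = 3423 m/s

3423 m/s


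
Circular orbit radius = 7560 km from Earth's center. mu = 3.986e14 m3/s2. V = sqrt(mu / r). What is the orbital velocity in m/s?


V = sqrt(3.986e14 / 7560000) = 7261 m/s

7261 m/s


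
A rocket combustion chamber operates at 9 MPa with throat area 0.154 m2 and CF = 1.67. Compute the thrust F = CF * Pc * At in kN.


F = 1.67 * 9e6 * 0.154 = 2.3146e+06 N = 2314.6 kN

2314.6 kN


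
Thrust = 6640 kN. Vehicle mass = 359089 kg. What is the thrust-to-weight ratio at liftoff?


TWR = 6640000 / (359089 * 9.81) = 1.88

1.88


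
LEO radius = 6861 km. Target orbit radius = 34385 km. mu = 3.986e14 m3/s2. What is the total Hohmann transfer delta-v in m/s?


V1 = sqrt(mu/r1) = 7622.11 m/s
dV1 = V1*(sqrt(2*r2/(r1+r2)) - 1) = 2219.9 m/s
V2 = sqrt(mu/r2) = 3404.74 m/s
dV2 = V2*(1 - sqrt(2*r1/(r1+r2))) = 1440.92 m/s
Total dV = 3661 m/s

3661 m/s


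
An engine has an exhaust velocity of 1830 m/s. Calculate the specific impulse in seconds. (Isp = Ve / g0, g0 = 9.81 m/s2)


Isp = Ve / g0 = 1830 / 9.81 = 186.5 s

186.5 s


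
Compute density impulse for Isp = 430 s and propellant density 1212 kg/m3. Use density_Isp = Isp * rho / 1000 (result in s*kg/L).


rho*Isp = 430 * 1212 / 1000 = 521 s*kg/L

521 s*kg/L


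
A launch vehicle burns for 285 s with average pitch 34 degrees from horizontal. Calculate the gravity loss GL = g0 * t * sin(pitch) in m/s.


GL = 9.81 * 285 * sin(34 deg) = 1563 m/s

1563 m/s


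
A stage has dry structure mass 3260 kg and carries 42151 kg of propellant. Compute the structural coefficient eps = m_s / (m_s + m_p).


eps = 3260 / (3260 + 42151) = 0.0718

0.0718


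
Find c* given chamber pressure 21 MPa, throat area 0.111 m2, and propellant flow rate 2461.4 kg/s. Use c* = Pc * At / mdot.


c* = 21e6 * 0.111 / 2461.4 = 947 m/s

947 m/s


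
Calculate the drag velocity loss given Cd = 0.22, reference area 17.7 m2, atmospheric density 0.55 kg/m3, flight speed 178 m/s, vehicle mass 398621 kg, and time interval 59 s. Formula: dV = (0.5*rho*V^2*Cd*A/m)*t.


D = 0.5 * 0.55 * 178^2 * 0.22 * 17.7 = 33928.81 N
a = 33928.81 / 398621 = 0.0851 m/s2
dV = 0.0851 * 59 = 5.0 m/s

5.0 m/s


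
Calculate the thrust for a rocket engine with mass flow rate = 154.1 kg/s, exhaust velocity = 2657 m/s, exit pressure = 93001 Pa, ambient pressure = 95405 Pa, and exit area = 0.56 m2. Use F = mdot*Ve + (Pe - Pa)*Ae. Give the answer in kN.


F = 154.1 * 2657 + (93001 - 95405) * 0.56 = 408097.0 N = 408.1 kN

408.1 kN


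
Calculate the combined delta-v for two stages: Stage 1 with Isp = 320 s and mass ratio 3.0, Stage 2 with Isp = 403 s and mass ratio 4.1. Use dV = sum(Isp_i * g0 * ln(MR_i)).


dV1 = 320 * 9.81 * ln(3.0) = 3448.8 m/s
dV2 = 403 * 9.81 * ln(4.1) = 5578.2 m/s
Total dV = 3448.8 + 5578.2 = 9027.0 m/s ~ 9027 m/s

9027 m/s


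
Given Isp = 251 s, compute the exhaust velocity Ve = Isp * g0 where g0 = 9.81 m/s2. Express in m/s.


Ve = Isp * g0 = 251 * 9.81 = 2462.3 m/s

2462.3 m/s


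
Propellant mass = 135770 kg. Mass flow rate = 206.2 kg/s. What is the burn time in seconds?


tb = 135770 / 206.2 = 658.4 s

658.4 s


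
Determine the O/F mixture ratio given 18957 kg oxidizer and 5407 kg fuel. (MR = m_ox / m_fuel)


MR = 18957 / 5407 = 3.51

3.51


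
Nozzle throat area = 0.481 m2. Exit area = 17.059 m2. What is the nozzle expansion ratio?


AR = 17.059 / 0.481 = 35.5

35.5


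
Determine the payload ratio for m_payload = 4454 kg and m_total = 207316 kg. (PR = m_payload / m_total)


PR = 4454 / 207316 = 0.0215

0.0215


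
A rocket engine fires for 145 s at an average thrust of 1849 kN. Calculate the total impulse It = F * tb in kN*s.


It = 1849 * 145 = 268105 kN*s

268105 kN*s


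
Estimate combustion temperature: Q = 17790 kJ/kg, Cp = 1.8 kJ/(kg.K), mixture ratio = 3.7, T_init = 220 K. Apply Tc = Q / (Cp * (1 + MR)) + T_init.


Tc = 17790 / (1.8 * (1 + 3.7)) + 220 = 2323 K

2323 K


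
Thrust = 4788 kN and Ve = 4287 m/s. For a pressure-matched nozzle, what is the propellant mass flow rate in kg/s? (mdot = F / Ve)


mdot = F / Ve = 4788000 / 4287 = 1116.9 kg/s

1116.9 kg/s


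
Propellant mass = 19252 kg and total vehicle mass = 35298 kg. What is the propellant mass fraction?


PMF = 19252 / 35298 = 0.545

0.545


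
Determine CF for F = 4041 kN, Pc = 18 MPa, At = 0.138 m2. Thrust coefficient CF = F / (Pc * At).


CF = 4041000 / (18e6 * 0.138) = 1.63

1.63


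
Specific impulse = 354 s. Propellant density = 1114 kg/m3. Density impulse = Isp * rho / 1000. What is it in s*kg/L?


rho*Isp = 354 * 1114 / 1000 = 394 s*kg/L

394 s*kg/L


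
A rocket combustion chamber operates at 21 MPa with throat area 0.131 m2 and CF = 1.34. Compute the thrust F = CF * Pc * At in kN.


F = 1.34 * 21e6 * 0.131 = 3.6863e+06 N = 3686.3 kN

3686.3 kN


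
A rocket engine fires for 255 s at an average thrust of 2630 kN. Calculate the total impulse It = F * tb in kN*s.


It = 2630 * 255 = 670650 kN*s

670650 kN*s


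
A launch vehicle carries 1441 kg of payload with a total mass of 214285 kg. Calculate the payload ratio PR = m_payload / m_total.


PR = 1441 / 214285 = 0.0067

0.0067


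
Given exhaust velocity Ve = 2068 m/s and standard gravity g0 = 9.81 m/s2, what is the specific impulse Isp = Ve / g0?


Isp = Ve / g0 = 2068 / 9.81 = 210.8 s

210.8 s


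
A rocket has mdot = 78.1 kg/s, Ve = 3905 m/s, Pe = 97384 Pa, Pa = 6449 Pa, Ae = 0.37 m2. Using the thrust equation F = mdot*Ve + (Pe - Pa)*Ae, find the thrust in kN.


F = 78.1 * 3905 + (97384 - 6449) * 0.37 = 338626.0 N = 338.6 kN

338.6 kN


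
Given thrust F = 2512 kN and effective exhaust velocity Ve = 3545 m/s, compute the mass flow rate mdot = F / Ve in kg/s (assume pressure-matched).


mdot = F / Ve = 2512000 / 3545 = 708.6 kg/s

708.6 kg/s


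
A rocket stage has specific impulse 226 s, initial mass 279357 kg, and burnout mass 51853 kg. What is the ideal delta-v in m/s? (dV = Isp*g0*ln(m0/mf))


Ve = 226 * 9.81 = 2217.06 m/s
dV = 2217.06 * ln(279357/51853) = 3734 m/s

3734 m/s


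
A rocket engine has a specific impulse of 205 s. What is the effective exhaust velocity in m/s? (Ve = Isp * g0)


Ve = Isp * g0 = 205 * 9.81 = 2011.1 m/s

2011.1 m/s


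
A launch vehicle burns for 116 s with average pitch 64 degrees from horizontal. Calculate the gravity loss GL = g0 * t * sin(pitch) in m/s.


GL = 9.81 * 116 * sin(64 deg) = 1023 m/s

1023 m/s


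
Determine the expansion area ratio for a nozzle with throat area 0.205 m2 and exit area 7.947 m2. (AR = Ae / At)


AR = 7.947 / 0.205 = 38.8

38.8


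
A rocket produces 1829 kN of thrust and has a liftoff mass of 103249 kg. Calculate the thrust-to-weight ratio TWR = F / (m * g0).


TWR = 1829000 / (103249 * 9.81) = 1.81

1.81


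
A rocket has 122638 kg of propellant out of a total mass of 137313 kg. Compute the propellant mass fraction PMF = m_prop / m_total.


PMF = 122638 / 137313 = 0.893

0.893


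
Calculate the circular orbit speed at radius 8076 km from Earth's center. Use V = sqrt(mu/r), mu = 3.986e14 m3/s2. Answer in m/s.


V = sqrt(3.986e14 / 8076000) = 7025 m/s

7025 m/s


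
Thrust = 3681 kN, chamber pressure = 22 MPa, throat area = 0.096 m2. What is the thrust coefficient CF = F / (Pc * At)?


CF = 3681000 / (22e6 * 0.096) = 1.74

1.74


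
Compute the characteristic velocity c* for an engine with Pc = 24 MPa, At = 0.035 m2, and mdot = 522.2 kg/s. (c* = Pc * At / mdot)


c* = 24e6 * 0.035 / 522.2 = 1609 m/s

1609 m/s


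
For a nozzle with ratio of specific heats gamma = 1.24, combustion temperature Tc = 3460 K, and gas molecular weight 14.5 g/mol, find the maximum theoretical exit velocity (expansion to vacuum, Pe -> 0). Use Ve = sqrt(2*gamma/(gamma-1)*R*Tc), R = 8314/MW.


R = 8314 / 14.5 = 573.38 J/(kg.K)
Ve = sqrt(2 * 1.24 / (1.24 - 1) * 573.38 * 3460) = 4528 m/s

4528 m/s


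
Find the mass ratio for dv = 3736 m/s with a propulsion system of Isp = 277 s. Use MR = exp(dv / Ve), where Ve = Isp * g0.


Ve = 277 * 9.81 = 2717.37 m/s
MR = exp(3736 / 2717.37) = 3.955

3.955


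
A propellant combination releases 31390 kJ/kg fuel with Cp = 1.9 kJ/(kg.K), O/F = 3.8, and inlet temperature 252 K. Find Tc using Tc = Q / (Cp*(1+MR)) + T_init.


Tc = 31390 / (1.9 * (1 + 3.8)) + 252 = 3694 K

3694 K


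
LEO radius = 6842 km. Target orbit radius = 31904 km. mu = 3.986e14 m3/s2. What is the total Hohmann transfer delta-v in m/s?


V1 = sqrt(mu/r1) = 7632.68 m/s
dV1 = V1*(sqrt(2*r2/(r1+r2)) - 1) = 2162.25 m/s
V2 = sqrt(mu/r2) = 3534.65 m/s
dV2 = V2*(1 - sqrt(2*r1/(r1+r2))) = 1434.07 m/s
Total dV = 3596 m/s

3596 m/s


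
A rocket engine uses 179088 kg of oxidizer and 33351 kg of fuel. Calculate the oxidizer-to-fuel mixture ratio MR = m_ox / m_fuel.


MR = 179088 / 33351 = 5.37

5.37


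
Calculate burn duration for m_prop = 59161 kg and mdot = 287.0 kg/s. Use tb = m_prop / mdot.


tb = 59161 / 287.0 = 206.1 s

206.1 s


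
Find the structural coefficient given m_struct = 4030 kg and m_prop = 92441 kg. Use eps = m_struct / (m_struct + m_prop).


eps = 4030 / (4030 + 92441) = 0.0418

0.0418


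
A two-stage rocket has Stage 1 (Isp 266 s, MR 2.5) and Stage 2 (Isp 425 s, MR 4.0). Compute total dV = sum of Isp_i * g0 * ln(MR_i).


dV1 = 266 * 9.81 * ln(2.5) = 2391.0 m/s
dV2 = 425 * 9.81 * ln(4.0) = 5779.8 m/s
Total dV = 2391.0 + 5779.8 = 8170.8 m/s ~ 8171 m/s

8171 m/s


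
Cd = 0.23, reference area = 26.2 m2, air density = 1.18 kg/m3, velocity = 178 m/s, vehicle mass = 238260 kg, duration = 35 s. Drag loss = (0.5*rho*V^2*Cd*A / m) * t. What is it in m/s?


D = 0.5 * 1.18 * 178^2 * 0.23 * 26.2 = 112647.39 N
a = 112647.39 / 238260 = 0.4728 m/s2
dV = 0.4728 * 35 = 16.5 m/s

16.5 m/s


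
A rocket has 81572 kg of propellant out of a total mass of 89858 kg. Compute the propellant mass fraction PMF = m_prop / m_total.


PMF = 81572 / 89858 = 0.908

0.908


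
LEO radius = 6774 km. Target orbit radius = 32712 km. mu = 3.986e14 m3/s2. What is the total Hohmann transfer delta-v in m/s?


V1 = sqrt(mu/r1) = 7670.9 m/s
dV1 = V1*(sqrt(2*r2/(r1+r2)) - 1) = 2203.1 m/s
V2 = sqrt(mu/r2) = 3490.72 m/s
dV2 = V2*(1 - sqrt(2*r1/(r1+r2))) = 1446.01 m/s
Total dV = 3649 m/s

3649 m/s


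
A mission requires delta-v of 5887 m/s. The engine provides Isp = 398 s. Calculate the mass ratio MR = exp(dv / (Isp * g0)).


Ve = 398 * 9.81 = 3904.38 m/s
MR = exp(5887 / 3904.38) = 4.517

4.517


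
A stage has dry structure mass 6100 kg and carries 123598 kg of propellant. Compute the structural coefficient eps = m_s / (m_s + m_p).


eps = 6100 / (6100 + 123598) = 0.047

0.047


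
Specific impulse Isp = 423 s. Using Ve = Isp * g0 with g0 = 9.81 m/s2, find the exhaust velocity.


Ve = Isp * g0 = 423 * 9.81 = 4149.6 m/s

4149.6 m/s


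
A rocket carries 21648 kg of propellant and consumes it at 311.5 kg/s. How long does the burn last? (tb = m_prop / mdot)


tb = 21648 / 311.5 = 69.5 s

69.5 s


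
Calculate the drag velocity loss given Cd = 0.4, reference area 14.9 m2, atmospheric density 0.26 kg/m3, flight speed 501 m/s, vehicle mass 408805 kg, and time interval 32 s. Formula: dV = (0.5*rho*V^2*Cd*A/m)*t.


D = 0.5 * 0.26 * 501^2 * 0.4 * 14.9 = 194475.57 N
a = 194475.57 / 408805 = 0.4757 m/s2
dV = 0.4757 * 32 = 15.2 m/s

15.2 m/s


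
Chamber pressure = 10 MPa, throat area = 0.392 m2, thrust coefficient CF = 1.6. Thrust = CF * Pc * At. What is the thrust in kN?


F = 1.6 * 10e6 * 0.392 = 6.2720e+06 N = 6272.0 kN

6272.0 kN


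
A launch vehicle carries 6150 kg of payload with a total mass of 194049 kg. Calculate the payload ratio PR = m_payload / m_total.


PR = 6150 / 194049 = 0.0317

0.0317


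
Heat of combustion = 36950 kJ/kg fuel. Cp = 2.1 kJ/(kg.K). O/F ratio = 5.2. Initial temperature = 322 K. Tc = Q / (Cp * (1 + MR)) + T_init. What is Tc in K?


Tc = 36950 / (2.1 * (1 + 5.2)) + 322 = 3160 K

3160 K


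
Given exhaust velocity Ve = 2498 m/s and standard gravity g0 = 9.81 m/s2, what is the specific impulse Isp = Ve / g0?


Isp = Ve / g0 = 2498 / 9.81 = 254.6 s

254.6 s


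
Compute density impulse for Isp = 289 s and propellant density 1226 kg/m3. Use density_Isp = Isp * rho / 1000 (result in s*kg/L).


rho*Isp = 289 * 1226 / 1000 = 354 s*kg/L

354 s*kg/L


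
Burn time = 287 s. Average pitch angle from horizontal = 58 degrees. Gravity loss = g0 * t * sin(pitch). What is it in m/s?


GL = 9.81 * 287 * sin(58 deg) = 2388 m/s

2388 m/s


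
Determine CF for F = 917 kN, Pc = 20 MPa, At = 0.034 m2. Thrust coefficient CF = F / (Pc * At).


CF = 917000 / (20e6 * 0.034) = 1.35

1.35


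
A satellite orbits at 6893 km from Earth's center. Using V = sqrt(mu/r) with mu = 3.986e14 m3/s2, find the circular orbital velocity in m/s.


V = sqrt(3.986e14 / 6893000) = 7604 m/s

7604 m/s


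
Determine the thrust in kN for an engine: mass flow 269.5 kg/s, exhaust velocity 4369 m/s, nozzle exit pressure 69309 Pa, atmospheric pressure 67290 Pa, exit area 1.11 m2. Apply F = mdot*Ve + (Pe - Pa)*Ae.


F = 269.5 * 4369 + (69309 - 67290) * 1.11 = 1.1797e+06 N = 1179.7 kN

1179.7 kN


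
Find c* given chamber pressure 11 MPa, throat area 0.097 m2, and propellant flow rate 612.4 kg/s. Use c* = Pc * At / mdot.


c* = 11e6 * 0.097 / 612.4 = 1742 m/s

1742 m/s


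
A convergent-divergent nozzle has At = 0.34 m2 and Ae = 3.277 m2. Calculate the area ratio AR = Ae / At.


AR = 3.277 / 0.34 = 9.6

9.6


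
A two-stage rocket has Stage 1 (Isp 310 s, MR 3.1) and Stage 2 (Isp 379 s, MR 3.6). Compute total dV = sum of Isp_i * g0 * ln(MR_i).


dV1 = 310 * 9.81 * ln(3.1) = 3440.7 m/s
dV2 = 379 * 9.81 * ln(3.6) = 4762.5 m/s
Total dV = 3440.7 + 4762.5 = 8203.2 m/s ~ 8203 m/s

8203 m/s


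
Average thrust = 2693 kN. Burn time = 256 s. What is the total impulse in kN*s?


It = 2693 * 256 = 689408 kN*s

689408 kN*s


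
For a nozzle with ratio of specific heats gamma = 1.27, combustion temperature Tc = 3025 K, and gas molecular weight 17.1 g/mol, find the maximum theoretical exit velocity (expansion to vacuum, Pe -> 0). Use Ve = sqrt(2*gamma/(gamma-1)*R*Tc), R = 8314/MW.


R = 8314 / 17.1 = 486.2 J/(kg.K)
Ve = sqrt(2 * 1.27 / (1.27 - 1) * 486.2 * 3025) = 3720 m/s

3720 m/s


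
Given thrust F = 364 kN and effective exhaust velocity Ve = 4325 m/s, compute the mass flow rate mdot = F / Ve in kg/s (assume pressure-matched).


mdot = F / Ve = 364000 / 4325 = 84.2 kg/s

84.2 kg/s


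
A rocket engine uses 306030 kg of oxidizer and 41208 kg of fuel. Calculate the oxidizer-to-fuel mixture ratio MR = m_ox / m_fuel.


MR = 306030 / 41208 = 7.43

7.43


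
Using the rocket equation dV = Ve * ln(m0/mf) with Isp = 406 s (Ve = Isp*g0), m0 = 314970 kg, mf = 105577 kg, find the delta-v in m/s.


Ve = 406 * 9.81 = 3982.86 m/s
dV = 3982.86 * ln(314970/105577) = 4353 m/s

4353 m/s


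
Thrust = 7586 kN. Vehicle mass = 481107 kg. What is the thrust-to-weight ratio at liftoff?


TWR = 7586000 / (481107 * 9.81) = 1.61

1.61


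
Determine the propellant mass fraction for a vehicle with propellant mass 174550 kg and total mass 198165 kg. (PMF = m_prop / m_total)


PMF = 174550 / 198165 = 0.881

0.881


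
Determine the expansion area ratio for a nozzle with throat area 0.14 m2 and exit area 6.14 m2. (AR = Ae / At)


AR = 6.14 / 0.14 = 43.9

43.9


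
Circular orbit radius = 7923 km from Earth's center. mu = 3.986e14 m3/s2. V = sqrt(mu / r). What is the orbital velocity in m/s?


V = sqrt(3.986e14 / 7923000) = 7093 m/s

7093 m/s


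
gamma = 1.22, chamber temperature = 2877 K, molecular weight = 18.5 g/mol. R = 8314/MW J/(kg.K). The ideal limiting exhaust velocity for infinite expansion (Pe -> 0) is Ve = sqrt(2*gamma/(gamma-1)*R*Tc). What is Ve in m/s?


R = 8314 / 18.5 = 449.41 J/(kg.K)
Ve = sqrt(2 * 1.22 / (1.22 - 1) * 449.41 * 2877) = 3787 m/s

3787 m/s


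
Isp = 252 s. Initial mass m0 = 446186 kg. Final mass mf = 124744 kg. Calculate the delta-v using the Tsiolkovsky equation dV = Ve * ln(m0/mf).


Ve = 252 * 9.81 = 2472.12 m/s
dV = 2472.12 * ln(446186/124744) = 3151 m/s

3151 m/s


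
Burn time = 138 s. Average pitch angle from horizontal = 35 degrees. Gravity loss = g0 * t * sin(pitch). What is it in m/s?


GL = 9.81 * 138 * sin(35 deg) = 776 m/s

776 m/s


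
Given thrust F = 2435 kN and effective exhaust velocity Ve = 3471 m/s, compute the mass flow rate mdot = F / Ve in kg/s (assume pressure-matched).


mdot = F / Ve = 2435000 / 3471 = 701.5 kg/s

701.5 kg/s


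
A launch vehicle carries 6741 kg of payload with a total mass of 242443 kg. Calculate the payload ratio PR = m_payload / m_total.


PR = 6741 / 242443 = 0.0278

0.0278


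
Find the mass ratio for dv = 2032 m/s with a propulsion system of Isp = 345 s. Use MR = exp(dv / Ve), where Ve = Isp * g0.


Ve = 345 * 9.81 = 3384.45 m/s
MR = exp(2032 / 3384.45) = 1.823

1.823


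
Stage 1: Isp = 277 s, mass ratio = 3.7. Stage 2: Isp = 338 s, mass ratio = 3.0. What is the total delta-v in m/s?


dV1 = 277 * 9.81 * ln(3.7) = 3555.2 m/s
dV2 = 338 * 9.81 * ln(3.0) = 3642.8 m/s
Total dV = 3555.2 + 3642.8 = 7198.0 m/s ~ 7198 m/s

7198 m/s


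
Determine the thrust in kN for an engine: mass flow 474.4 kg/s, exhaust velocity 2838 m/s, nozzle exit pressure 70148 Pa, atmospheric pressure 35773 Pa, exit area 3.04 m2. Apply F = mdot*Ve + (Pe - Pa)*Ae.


F = 474.4 * 2838 + (70148 - 35773) * 3.04 = 1.4508e+06 N = 1450.8 kN

1450.8 kN


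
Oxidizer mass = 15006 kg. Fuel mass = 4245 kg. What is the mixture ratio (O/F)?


MR = 15006 / 4245 = 3.53

3.53


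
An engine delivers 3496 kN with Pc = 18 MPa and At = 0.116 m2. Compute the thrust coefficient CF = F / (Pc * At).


CF = 3496000 / (18e6 * 0.116) = 1.67

1.67


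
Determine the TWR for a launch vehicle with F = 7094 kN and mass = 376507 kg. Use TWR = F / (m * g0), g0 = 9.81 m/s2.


TWR = 7094000 / (376507 * 9.81) = 1.92

1.92


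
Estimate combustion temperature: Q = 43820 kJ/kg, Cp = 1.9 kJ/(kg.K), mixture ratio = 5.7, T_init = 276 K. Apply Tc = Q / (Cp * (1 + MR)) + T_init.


Tc = 43820 / (1.9 * (1 + 5.7)) + 276 = 3718 K

3718 K


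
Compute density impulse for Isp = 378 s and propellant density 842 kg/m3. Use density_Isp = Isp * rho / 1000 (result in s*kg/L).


rho*Isp = 378 * 842 / 1000 = 318 s*kg/L

318 s*kg/L


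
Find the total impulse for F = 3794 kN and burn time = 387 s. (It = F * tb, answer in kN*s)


It = 3794 * 387 = 1468278 kN*s

1468278 kN*s


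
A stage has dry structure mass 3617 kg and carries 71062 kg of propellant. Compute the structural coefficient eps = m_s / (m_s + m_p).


eps = 3617 / (3617 + 71062) = 0.0484

0.0484


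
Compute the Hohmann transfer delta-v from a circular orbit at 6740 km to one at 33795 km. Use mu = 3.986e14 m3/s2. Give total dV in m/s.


V1 = sqrt(mu/r1) = 7690.22 m/s
dV1 = V1*(sqrt(2*r2/(r1+r2)) - 1) = 2240.14 m/s
V2 = sqrt(mu/r2) = 3434.33 m/s
dV2 = V2*(1 - sqrt(2*r1/(r1+r2))) = 1453.84 m/s
Total dV = 3694 m/s

3694 m/s


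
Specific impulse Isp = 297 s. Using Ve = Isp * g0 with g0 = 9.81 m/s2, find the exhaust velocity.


Ve = Isp * g0 = 297 * 9.81 = 2913.6 m/s

2913.6 m/s


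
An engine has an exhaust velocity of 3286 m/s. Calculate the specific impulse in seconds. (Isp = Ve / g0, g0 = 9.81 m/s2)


Isp = Ve / g0 = 3286 / 9.81 = 335.0 s

335.0 s


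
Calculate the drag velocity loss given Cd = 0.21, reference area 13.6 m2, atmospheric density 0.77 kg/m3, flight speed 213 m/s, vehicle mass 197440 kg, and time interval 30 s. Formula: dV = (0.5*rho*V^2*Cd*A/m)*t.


D = 0.5 * 0.77 * 213^2 * 0.21 * 13.6 = 49885.94 N
a = 49885.94 / 197440 = 0.2527 m/s2
dV = 0.2527 * 30 = 7.6 m/s

7.6 m/s


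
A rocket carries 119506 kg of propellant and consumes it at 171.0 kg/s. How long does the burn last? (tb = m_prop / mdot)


tb = 119506 / 171.0 = 698.9 s

698.9 s


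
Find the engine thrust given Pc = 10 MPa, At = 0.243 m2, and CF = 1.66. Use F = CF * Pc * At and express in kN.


F = 1.66 * 10e6 * 0.243 = 4.0338e+06 N = 4033.8 kN

4033.8 kN


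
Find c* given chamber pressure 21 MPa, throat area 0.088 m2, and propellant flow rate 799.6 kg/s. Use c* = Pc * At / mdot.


c* = 21e6 * 0.088 / 799.6 = 2311 m/s

2311 m/s


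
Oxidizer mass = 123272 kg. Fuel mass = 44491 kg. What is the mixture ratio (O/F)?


MR = 123272 / 44491 = 2.77

2.77


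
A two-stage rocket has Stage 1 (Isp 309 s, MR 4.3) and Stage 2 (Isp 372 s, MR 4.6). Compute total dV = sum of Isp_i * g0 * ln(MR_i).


dV1 = 309 * 9.81 * ln(4.3) = 4421.5 m/s
dV2 = 372 * 9.81 * ln(4.6) = 5569.1 m/s
Total dV = 4421.5 + 5569.1 = 9990.6 m/s ~ 9991 m/s

9991 m/s


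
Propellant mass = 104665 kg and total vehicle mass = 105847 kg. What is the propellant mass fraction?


PMF = 104665 / 105847 = 0.989

0.989


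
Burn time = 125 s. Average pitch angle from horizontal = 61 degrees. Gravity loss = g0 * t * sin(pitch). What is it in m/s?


GL = 9.81 * 125 * sin(61 deg) = 1073 m/s

1073 m/s


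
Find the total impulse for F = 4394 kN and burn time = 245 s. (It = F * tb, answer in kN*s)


It = 4394 * 245 = 1076530 kN*s

1076530 kN*s


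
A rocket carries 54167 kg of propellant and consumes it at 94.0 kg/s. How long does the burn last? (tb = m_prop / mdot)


tb = 54167 / 94.0 = 576.2 s

576.2 s


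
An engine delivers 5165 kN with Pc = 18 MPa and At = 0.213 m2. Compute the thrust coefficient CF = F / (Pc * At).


CF = 5165000 / (18e6 * 0.213) = 1.35

1.35


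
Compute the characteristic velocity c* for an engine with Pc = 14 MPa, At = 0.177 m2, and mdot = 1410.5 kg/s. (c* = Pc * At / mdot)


c* = 14e6 * 0.177 / 1410.5 = 1757 m/s

1757 m/s


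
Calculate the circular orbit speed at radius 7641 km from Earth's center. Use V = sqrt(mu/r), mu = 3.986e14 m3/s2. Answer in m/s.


V = sqrt(3.986e14 / 7641000) = 7223 m/s

7223 m/s


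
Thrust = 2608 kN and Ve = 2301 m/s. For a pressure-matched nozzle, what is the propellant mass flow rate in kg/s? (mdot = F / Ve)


mdot = F / Ve = 2608000 / 2301 = 1133.4 kg/s

1133.4 kg/s


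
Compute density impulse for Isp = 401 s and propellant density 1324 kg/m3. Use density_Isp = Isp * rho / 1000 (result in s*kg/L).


rho*Isp = 401 * 1324 / 1000 = 531 s*kg/L

531 s*kg/L


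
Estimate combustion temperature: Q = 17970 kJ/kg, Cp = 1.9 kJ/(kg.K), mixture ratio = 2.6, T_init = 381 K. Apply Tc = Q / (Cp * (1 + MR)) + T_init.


Tc = 17970 / (1.9 * (1 + 2.6)) + 381 = 3008 K

3008 K


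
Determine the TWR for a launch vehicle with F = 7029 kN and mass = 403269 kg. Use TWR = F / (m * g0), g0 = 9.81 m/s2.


TWR = 7029000 / (403269 * 9.81) = 1.78

1.78


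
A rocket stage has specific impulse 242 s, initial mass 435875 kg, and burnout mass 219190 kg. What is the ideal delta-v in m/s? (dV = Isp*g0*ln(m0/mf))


Ve = 242 * 9.81 = 2374.02 m/s
dV = 2374.02 * ln(435875/219190) = 1632 m/s

1632 m/s


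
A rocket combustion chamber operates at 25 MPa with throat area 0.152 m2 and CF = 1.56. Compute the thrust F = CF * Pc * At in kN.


F = 1.56 * 25e6 * 0.152 = 5.9280e+06 N = 5928.0 kN

5928.0 kN


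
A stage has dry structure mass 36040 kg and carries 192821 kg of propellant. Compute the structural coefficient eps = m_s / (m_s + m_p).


eps = 36040 / (36040 + 192821) = 0.1575

0.1575


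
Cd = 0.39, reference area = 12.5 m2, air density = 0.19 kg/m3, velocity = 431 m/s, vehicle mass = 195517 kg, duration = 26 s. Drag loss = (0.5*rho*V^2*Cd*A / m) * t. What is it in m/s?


D = 0.5 * 0.19 * 431^2 * 0.39 * 12.5 = 86030.56 N
a = 86030.56 / 195517 = 0.44 m/s2
dV = 0.44 * 26 = 11.4 m/s

11.4 m/s


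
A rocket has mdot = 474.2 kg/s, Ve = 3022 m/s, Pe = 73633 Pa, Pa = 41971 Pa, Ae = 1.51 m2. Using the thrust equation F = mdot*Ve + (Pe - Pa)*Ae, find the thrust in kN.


F = 474.2 * 3022 + (73633 - 41971) * 1.51 = 1.4808e+06 N = 1480.8 kN

1480.8 kN


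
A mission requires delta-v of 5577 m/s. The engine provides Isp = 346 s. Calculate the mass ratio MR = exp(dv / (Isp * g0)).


Ve = 346 * 9.81 = 3394.26 m/s
MR = exp(5577 / 3394.26) = 5.171

5.171


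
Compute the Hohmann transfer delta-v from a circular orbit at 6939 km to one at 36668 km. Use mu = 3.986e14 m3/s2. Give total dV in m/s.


V1 = sqrt(mu/r1) = 7579.14 m/s
dV1 = V1*(sqrt(2*r2/(r1+r2)) - 1) = 2249.66 m/s
V2 = sqrt(mu/r2) = 3297.05 m/s
dV2 = V2*(1 - sqrt(2*r1/(r1+r2))) = 1437.06 m/s
Total dV = 3687 m/s

3687 m/s


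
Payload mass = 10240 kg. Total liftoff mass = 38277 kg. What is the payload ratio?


PR = 10240 / 38277 = 0.2675

0.2675


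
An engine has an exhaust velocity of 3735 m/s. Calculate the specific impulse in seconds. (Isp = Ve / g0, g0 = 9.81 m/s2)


Isp = Ve / g0 = 3735 / 9.81 = 380.7 s

380.7 s


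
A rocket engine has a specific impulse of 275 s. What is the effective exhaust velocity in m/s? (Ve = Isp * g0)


Ve = Isp * g0 = 275 * 9.81 = 2697.8 m/s

2697.8 m/s


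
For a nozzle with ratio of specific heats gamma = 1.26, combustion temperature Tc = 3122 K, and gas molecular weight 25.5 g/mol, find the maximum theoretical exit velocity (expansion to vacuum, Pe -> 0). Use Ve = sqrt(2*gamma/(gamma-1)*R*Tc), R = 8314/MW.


R = 8314 / 25.5 = 326.04 J/(kg.K)
Ve = sqrt(2 * 1.26 / (1.26 - 1) * 326.04 * 3122) = 3141 m/s

3141 m/s


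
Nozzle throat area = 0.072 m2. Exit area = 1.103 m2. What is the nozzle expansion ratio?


AR = 1.103 / 0.072 = 15.3

15.3


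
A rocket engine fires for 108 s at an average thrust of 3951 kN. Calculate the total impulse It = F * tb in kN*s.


It = 3951 * 108 = 426708 kN*s

426708 kN*s


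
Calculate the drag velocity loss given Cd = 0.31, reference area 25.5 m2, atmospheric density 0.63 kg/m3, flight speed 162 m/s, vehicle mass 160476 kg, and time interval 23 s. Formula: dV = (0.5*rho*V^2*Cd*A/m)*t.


D = 0.5 * 0.63 * 162^2 * 0.31 * 25.5 = 65349.53 N
a = 65349.53 / 160476 = 0.4072 m/s2
dV = 0.4072 * 23 = 9.4 m/s

9.4 m/s


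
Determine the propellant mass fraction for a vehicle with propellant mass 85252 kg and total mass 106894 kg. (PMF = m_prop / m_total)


PMF = 85252 / 106894 = 0.798

0.798


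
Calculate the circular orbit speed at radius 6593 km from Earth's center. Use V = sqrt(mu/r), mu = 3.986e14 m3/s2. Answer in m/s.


V = sqrt(3.986e14 / 6593000) = 7775 m/s

7775 m/s


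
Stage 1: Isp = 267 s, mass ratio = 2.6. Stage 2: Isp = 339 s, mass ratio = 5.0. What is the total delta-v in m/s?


dV1 = 267 * 9.81 * ln(2.6) = 2502.7 m/s
dV2 = 339 * 9.81 * ln(5.0) = 5352.3 m/s
Total dV = 2502.7 + 5352.3 = 7855.0 m/s ~ 7855 m/s

7855 m/s


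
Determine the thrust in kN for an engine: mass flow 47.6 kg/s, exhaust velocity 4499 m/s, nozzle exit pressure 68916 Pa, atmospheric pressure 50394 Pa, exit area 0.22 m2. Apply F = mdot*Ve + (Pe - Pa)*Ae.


F = 47.6 * 4499 + (68916 - 50394) * 0.22 = 218227.0 N = 218.2 kN

218.2 kN


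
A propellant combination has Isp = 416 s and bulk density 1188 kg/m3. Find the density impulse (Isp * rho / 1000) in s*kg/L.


rho*Isp = 416 * 1188 / 1000 = 494 s*kg/L

494 s*kg/L


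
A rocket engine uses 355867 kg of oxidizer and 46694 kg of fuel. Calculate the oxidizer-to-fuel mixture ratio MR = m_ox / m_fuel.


MR = 355867 / 46694 = 7.62

7.62


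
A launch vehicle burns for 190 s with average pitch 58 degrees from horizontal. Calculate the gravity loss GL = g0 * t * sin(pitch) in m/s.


GL = 9.81 * 190 * sin(58 deg) = 1581 m/s

1581 m/s


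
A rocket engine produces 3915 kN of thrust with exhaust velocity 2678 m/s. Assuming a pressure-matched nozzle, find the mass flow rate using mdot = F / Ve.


mdot = F / Ve = 3915000 / 2678 = 1461.9 kg/s

1461.9 kg/s


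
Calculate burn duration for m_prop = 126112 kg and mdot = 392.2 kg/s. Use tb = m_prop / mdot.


tb = 126112 / 392.2 = 321.6 s

321.6 s


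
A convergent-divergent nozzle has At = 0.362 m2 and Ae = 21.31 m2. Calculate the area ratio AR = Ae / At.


AR = 21.31 / 0.362 = 58.9

58.9


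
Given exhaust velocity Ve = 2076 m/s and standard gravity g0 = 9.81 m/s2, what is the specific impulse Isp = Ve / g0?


Isp = Ve / g0 = 2076 / 9.81 = 211.6 s

211.6 s


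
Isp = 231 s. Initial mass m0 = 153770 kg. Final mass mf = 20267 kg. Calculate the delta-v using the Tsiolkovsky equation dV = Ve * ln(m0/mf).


Ve = 231 * 9.81 = 2266.11 m/s
dV = 2266.11 * ln(153770/20267) = 4592 m/s

4592 m/s


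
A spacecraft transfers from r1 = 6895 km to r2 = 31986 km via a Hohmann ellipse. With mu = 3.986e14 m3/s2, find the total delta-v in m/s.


V1 = sqrt(mu/r1) = 7603.29 m/s
dV1 = V1*(sqrt(2*r2/(r1+r2)) - 1) = 2149.48 m/s
V2 = sqrt(mu/r2) = 3530.11 m/s
dV2 = V2*(1 - sqrt(2*r1/(r1+r2))) = 1427.78 m/s
Total dV = 3577 m/s

3577 m/s


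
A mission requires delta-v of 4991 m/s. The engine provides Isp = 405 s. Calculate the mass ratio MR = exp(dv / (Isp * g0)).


Ve = 405 * 9.81 = 3973.05 m/s
MR = exp(4991 / 3973.05) = 3.512

3.512


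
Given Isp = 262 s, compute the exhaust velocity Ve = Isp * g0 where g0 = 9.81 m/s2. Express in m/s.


Ve = Isp * g0 = 262 * 9.81 = 2570.2 m/s

2570.2 m/s


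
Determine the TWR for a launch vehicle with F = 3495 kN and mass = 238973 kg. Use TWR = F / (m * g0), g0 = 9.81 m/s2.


TWR = 3495000 / (238973 * 9.81) = 1.49

1.49


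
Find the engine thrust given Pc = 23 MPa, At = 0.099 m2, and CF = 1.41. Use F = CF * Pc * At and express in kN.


F = 1.41 * 23e6 * 0.099 = 3.2106e+06 N = 3210.6 kN

3210.6 kN


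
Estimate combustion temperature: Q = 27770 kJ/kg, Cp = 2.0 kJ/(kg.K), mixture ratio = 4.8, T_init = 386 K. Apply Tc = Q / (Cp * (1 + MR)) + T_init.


Tc = 27770 / (2.0 * (1 + 4.8)) + 386 = 2780 K

2780 K


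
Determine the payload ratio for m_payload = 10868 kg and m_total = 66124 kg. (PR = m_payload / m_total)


PR = 10868 / 66124 = 0.1644

0.1644


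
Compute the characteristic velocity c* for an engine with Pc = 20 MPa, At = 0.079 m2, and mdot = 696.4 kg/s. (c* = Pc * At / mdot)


c* = 20e6 * 0.079 / 696.4 = 2269 m/s

2269 m/s


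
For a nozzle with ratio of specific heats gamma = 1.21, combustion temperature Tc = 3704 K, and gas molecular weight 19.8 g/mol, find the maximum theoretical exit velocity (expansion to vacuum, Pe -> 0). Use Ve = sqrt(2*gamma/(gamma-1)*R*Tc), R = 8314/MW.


R = 8314 / 19.8 = 419.9 J/(kg.K)
Ve = sqrt(2 * 1.21 / (1.21 - 1) * 419.9 * 3704) = 4234 m/s

4234 m/s


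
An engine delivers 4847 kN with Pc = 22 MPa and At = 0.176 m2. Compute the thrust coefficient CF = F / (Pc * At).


CF = 4847000 / (22e6 * 0.176) = 1.25

1.25


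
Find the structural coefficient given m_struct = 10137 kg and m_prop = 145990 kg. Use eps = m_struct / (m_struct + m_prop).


eps = 10137 / (10137 + 145990) = 0.0649

0.0649


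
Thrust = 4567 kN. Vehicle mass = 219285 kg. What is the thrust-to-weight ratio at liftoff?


TWR = 4567000 / (219285 * 9.81) = 2.12

2.12


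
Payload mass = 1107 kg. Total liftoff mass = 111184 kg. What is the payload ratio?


PR = 1107 / 111184 = 0.01

0.01


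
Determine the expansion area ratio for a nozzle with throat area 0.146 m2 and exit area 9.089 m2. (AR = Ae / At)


AR = 9.089 / 0.146 = 62.3

62.3


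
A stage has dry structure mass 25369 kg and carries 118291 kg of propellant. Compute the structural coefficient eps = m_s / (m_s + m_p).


eps = 25369 / (25369 + 118291) = 0.1766

0.1766


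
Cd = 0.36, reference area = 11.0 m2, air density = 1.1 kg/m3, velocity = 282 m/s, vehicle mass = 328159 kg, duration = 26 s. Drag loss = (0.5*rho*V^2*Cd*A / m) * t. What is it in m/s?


D = 0.5 * 1.1 * 282^2 * 0.36 * 11.0 = 173203.27 N
a = 173203.27 / 328159 = 0.5278 m/s2
dV = 0.5278 * 26 = 13.7 m/s

13.7 m/s


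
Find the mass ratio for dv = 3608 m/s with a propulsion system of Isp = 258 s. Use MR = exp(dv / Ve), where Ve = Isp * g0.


Ve = 258 * 9.81 = 2530.98 m/s
MR = exp(3608 / 2530.98) = 4.16

4.16


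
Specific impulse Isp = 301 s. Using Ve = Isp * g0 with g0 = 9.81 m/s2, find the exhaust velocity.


Ve = Isp * g0 = 301 * 9.81 = 2952.8 m/s

2952.8 m/s


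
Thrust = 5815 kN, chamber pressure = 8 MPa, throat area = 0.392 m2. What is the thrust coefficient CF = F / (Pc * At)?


CF = 5815000 / (8e6 * 0.392) = 1.85

1.85


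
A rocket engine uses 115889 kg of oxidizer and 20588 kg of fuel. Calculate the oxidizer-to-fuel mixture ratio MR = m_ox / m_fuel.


MR = 115889 / 20588 = 5.63

5.63


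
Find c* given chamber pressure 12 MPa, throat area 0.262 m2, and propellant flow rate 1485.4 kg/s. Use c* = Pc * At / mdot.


c* = 12e6 * 0.262 / 1485.4 = 2117 m/s

2117 m/s


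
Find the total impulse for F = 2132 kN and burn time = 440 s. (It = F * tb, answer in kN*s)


It = 2132 * 440 = 938080 kN*s

938080 kN*s


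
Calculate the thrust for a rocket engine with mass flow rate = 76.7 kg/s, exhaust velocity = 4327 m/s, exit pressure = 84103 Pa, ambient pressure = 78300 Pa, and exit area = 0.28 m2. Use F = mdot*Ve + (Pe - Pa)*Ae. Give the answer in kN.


F = 76.7 * 4327 + (84103 - 78300) * 0.28 = 333506.0 N = 333.5 kN

333.5 kN


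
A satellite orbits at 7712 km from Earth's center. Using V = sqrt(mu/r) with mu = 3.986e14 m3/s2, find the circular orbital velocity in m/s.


V = sqrt(3.986e14 / 7712000) = 7189 m/s

7189 m/s


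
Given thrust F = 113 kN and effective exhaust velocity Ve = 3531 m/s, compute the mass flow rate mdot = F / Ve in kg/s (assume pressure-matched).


mdot = F / Ve = 113000 / 3531 = 32.0 kg/s

32.0 kg/s


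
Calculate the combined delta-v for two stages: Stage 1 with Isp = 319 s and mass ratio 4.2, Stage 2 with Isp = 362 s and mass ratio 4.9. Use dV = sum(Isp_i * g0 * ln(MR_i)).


dV1 = 319 * 9.81 * ln(4.2) = 4490.9 m/s
dV2 = 362 * 9.81 * ln(4.9) = 5643.7 m/s
Total dV = 4490.9 + 5643.7 = 10134.6 m/s ~ 10135 m/s

10135 m/s


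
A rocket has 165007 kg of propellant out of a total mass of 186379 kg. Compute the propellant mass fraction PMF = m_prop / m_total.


PMF = 165007 / 186379 = 0.885

0.885


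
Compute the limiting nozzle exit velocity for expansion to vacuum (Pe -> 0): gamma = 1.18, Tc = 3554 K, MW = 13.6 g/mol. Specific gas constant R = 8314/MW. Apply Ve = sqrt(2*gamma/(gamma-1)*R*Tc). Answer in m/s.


R = 8314 / 13.6 = 611.32 J/(kg.K)
Ve = sqrt(2 * 1.18 / (1.18 - 1) * 611.32 * 3554) = 5337 m/s

5337 m/s


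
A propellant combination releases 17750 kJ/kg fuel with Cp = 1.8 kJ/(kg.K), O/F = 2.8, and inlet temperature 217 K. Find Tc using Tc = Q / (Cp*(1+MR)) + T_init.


Tc = 17750 / (1.8 * (1 + 2.8)) + 217 = 2812 K

2812 K
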